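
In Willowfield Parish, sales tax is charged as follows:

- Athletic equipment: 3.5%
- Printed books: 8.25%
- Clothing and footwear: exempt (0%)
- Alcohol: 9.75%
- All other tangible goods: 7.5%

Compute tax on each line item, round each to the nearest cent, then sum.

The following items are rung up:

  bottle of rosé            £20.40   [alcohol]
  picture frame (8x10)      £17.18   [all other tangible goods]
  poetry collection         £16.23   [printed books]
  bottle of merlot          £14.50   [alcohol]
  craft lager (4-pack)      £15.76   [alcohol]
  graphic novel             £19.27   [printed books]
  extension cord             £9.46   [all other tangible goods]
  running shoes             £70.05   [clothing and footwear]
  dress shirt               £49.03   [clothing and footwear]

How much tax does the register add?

£9.87

Bottle of rosé £20.40: alcohol → 9.75% → £1.99
Picture frame (8x10) £17.18: all other tangible goods → 7.5% → £1.29
Poetry collection £16.23: printed books → 8.25% → £1.34
Bottle of merlot £14.50: alcohol → 9.75% → £1.41
Craft lager (4-pack) £15.76: alcohol → 9.75% → £1.54
Graphic novel £19.27: printed books → 8.25% → £1.59
Extension cord £9.46: all other tangible goods → 7.5% → £0.71
Running shoes £70.05: clothing and footwear → 0% → £0.00
Dress shirt £49.03: clothing and footwear → 0% → £0.00
Total tax = £1.99 + £1.29 + £1.34 + £1.41 + £1.54 + £1.59 + £0.71 = £9.87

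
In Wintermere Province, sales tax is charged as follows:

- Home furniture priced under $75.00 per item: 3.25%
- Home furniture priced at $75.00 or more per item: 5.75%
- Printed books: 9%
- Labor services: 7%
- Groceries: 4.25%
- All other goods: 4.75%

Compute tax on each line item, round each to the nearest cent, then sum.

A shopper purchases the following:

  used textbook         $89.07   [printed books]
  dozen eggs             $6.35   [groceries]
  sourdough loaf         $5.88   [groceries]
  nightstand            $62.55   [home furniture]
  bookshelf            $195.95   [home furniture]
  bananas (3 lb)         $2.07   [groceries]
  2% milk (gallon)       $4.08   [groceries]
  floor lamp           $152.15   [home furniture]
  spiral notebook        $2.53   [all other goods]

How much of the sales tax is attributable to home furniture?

Nightstand $62.55: home furniture, under $75.00 → 3.25% → $2.03
Bookshelf $195.95: home furniture, $75.00 or more → 5.75% → $11.27
Floor lamp $152.15: home furniture, $75.00 or more → 5.75% → $8.75
Tax on home furniture = $2.03 + $11.27 + $8.75 = $22.05

$22.05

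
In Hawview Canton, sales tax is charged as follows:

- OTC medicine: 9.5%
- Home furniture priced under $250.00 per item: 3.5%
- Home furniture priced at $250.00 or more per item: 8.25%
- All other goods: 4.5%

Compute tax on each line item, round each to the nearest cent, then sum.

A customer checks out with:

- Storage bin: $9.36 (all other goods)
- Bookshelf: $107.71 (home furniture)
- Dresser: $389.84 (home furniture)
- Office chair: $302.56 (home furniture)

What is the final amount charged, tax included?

Storage bin $9.36: all other goods → 4.5% → $0.42
Bookshelf $107.71: home furniture, under $250.00 → 3.5% → $3.77
Dresser $389.84: home furniture, $250.00 or more → 8.25% → $32.16
Office chair $302.56: home furniture, $250.00 or more → 8.25% → $24.96
Subtotal = $809.47; tax = $61.31; total due = $870.78

$870.78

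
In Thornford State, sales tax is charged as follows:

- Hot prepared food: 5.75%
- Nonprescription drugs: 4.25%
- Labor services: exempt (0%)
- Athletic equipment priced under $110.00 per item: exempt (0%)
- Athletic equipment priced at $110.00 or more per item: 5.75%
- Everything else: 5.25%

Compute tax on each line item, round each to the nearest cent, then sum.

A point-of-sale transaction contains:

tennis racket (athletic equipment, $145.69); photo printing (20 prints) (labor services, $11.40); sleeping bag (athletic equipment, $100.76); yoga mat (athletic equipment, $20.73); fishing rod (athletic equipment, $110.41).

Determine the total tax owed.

Tennis racket $145.69: athletic equipment, $110.00 or more → 5.75% → $8.38
Photo printing (20 prints) $11.40: labor services → 0% → $0.00
Sleeping bag $100.76: athletic equipment, under $110.00 → 0% → $0.00
Yoga mat $20.73: athletic equipment, under $110.00 → 0% → $0.00
Fishing rod $110.41: athletic equipment, $110.00 or more → 5.75% → $6.35
Total tax = $8.38 + $6.35 = $14.73

$14.73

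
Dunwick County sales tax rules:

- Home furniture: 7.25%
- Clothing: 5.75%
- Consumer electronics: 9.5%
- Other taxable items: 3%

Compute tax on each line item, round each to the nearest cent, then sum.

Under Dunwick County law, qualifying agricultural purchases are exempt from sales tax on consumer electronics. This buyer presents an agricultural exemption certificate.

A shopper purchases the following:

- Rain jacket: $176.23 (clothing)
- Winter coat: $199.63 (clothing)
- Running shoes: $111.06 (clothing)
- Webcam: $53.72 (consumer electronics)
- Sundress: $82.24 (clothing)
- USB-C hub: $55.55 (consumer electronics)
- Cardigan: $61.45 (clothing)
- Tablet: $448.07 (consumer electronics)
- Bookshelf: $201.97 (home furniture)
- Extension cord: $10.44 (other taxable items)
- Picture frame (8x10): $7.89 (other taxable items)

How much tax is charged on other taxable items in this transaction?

Extension cord $10.44: other taxable items → 3% → $0.31
Picture frame (8x10) $7.89: other taxable items → 3% → $0.24
Tax on other taxable items = $0.31 + $0.24 = $0.55

$0.55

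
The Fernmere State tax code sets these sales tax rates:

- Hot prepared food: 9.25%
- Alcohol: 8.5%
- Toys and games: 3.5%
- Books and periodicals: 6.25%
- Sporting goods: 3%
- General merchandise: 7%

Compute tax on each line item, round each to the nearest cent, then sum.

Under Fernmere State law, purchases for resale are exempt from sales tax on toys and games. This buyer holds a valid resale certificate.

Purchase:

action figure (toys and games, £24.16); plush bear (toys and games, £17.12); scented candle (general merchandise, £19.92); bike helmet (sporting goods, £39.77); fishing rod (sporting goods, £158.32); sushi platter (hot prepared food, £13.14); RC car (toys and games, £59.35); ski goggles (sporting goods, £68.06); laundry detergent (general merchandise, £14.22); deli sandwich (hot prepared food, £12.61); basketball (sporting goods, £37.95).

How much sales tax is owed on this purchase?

£13.90

Action figure £24.16: toys and games, buyer-exempt → 0% → £0.00
Plush bear £17.12: toys and games, buyer-exempt → 0% → £0.00
Scented candle £19.92: general merchandise → 7% → £1.39
Bike helmet £39.77: sporting goods → 3% → £1.19
Fishing rod £158.32: sporting goods → 3% → £4.75
Sushi platter £13.14: hot prepared food → 9.25% → £1.22
RC car £59.35: toys and games, buyer-exempt → 0% → £0.00
Ski goggles £68.06: sporting goods → 3% → £2.04
Laundry detergent £14.22: general merchandise → 7% → £1.00
Deli sandwich £12.61: hot prepared food → 9.25% → £1.17
Basketball £37.95: sporting goods → 3% → £1.14
Total tax = £1.39 + £1.19 + £4.75 + £1.22 + £2.04 + £1.00 + £1.17 + £1.14 = £13.90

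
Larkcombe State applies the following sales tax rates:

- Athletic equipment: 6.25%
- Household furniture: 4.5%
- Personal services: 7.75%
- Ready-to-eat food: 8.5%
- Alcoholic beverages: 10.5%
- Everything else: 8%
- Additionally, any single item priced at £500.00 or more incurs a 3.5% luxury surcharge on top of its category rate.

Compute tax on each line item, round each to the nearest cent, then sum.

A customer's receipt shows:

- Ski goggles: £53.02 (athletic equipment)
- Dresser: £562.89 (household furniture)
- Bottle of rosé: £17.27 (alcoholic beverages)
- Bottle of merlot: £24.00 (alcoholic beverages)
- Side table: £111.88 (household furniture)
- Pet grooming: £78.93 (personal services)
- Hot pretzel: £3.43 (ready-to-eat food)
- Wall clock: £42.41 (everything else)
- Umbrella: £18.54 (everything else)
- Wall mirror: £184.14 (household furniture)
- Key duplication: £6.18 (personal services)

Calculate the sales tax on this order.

Ski goggles £53.02: athletic equipment → 6.25% → £3.31
Dresser £562.89: household furniture → 4.5% + 3.5% surcharge = 8% → £45.03
Bottle of rosé £17.27: alcoholic beverages → 10.5% → £1.81
Bottle of merlot £24.00: alcoholic beverages → 10.5% → £2.52
Side table £111.88: household furniture → 4.5% → £5.03
Pet grooming £78.93: personal services → 7.75% → £6.12
Hot pretzel £3.43: ready-to-eat food → 8.5% → £0.29
Wall clock £42.41: everything else → 8% → £3.39
Umbrella £18.54: everything else → 8% → £1.48
Wall mirror £184.14: household furniture → 4.5% → £8.29
Key duplication £6.18: personal services → 7.75% → £0.48
Total tax = £3.31 + £45.03 + £1.81 + £2.52 + £5.03 + £6.12 + £0.29 + £3.39 + £1.48 + £8.29 + £0.48 = £77.75

£77.75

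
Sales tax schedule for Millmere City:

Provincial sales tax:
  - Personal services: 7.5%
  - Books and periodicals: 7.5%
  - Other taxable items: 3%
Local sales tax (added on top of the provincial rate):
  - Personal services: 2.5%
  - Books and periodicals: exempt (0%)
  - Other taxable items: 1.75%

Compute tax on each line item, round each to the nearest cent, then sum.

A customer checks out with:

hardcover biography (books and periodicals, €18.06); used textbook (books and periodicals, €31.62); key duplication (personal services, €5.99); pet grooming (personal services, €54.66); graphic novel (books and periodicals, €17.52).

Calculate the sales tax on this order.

€11.10

Hardcover biography €18.06: books and periodicals → 7.5% + 0% local = 7.5% → €1.35
Used textbook €31.62: books and periodicals → 7.5% + 0% local = 7.5% → €2.37
Key duplication €5.99: personal services → 7.5% + 2.5% local = 10% → €0.60
Pet grooming €54.66: personal services → 7.5% + 2.5% local = 10% → €5.47
Graphic novel €17.52: books and periodicals → 7.5% + 0% local = 7.5% → €1.31
Total tax = €1.35 + €2.37 + €0.60 + €5.47 + €1.31 = €11.10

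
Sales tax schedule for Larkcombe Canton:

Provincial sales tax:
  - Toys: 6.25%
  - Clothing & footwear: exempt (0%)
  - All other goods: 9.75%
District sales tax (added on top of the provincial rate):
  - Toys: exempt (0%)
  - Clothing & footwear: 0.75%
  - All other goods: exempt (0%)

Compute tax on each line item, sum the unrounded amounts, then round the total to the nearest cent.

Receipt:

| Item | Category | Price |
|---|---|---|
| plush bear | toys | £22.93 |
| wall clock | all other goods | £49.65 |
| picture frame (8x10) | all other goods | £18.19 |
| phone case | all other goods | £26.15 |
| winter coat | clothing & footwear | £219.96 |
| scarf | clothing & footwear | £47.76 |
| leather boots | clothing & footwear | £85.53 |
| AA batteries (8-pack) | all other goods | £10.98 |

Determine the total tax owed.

Plush bear £22.93: toys → 6.25% + 0% district = 6.25% → £1.433125
Wall clock £49.65: all other goods → 9.75% + 0% district = 9.75% → £4.840875
Picture frame (8x10) £18.19: all other goods → 9.75% + 0% district = 9.75% → £1.773525
Phone case £26.15: all other goods → 9.75% + 0% district = 9.75% → £2.549625
Winter coat £219.96: clothing & footwear → 0% + 0.75% district = 0.75% → £1.6497
Scarf £47.76: clothing & footwear → 0% + 0.75% district = 0.75% → £0.3582
Leather boots £85.53: clothing & footwear → 0% + 0.75% district = 0.75% → £0.641475
AA batteries (8-pack) £10.98: all other goods → 9.75% + 0% district = 9.75% → £1.07055
Unrounded tax sum = £14.317075 → £14.32

£14.32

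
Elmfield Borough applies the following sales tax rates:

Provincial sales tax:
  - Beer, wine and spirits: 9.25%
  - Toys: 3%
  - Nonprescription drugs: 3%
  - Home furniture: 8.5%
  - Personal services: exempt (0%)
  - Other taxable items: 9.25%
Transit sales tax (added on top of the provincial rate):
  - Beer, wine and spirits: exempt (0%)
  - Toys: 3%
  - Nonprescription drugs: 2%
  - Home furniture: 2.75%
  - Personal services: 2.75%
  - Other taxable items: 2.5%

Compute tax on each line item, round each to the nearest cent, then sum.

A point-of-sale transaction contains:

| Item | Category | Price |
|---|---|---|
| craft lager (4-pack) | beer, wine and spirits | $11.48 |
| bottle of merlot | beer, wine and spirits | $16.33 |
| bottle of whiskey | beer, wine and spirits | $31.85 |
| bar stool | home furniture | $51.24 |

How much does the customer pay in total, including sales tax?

Craft lager (4-pack) $11.48: beer, wine and spirits → 9.25% + 0% transit = 9.25% → $1.06
Bottle of merlot $16.33: beer, wine and spirits → 9.25% + 0% transit = 9.25% → $1.51
Bottle of whiskey $31.85: beer, wine and spirits → 9.25% + 0% transit = 9.25% → $2.95
Bar stool $51.24: home furniture → 8.5% + 2.75% transit = 11.25% → $5.76
Subtotal = $110.90; tax = $11.28; total due = $122.18

$122.18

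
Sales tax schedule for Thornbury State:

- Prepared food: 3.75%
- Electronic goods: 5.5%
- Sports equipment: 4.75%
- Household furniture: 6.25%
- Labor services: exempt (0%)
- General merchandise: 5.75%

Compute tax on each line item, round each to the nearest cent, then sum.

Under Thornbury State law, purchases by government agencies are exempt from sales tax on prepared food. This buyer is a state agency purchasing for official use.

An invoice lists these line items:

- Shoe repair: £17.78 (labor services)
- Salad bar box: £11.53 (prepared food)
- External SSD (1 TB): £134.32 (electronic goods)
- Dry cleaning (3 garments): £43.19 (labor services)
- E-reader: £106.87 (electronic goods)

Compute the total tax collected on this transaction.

£13.27

Shoe repair £17.78: labor services → 0% → £0.00
Salad bar box £11.53: prepared food, buyer-exempt → 0% → £0.00
External SSD (1 TB) £134.32: electronic goods → 5.5% → £7.39
Dry cleaning (3 garments) £43.19: labor services → 0% → £0.00
E-reader £106.87: electronic goods → 5.5% → £5.88
Total tax = £7.39 + £5.88 = £13.27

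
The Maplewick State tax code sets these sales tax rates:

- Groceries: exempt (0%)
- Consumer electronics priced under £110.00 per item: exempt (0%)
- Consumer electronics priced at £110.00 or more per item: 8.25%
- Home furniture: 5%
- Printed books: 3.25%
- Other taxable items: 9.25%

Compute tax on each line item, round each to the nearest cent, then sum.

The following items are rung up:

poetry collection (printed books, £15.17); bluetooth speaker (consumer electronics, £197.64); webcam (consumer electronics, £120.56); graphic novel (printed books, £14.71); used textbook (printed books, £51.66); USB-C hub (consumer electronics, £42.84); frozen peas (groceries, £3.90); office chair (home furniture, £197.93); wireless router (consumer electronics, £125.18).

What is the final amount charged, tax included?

Poetry collection £15.17: printed books → 3.25% → £0.49
Bluetooth speaker £197.64: consumer electronics, £110.00 or more → 8.25% → £16.31
Webcam £120.56: consumer electronics, £110.00 or more → 8.25% → £9.95
Graphic novel £14.71: printed books → 3.25% → £0.48
Used textbook £51.66: printed books → 3.25% → £1.68
USB-C hub £42.84: consumer electronics, under £110.00 → 0% → £0.00
Frozen peas £3.90: groceries → 0% → £0.00
Office chair £197.93: home furniture → 5% → £9.90
Wireless router £125.18: consumer electronics, £110.00 or more → 8.25% → £10.33
Subtotal = £769.59; tax = £49.14; total due = £818.73

£818.73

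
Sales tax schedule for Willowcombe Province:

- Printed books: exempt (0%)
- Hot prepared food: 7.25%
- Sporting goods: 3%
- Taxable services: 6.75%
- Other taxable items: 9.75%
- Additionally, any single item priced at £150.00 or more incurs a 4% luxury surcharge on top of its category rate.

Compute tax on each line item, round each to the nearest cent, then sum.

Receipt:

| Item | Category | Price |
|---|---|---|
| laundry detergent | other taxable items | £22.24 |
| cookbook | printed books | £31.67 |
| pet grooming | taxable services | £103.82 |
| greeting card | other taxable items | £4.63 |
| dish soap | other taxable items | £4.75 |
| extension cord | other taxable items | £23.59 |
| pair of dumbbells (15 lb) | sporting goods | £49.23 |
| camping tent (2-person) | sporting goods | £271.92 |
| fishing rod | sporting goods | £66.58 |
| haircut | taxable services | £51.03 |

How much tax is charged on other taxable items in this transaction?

Laundry detergent £22.24: other taxable items → 9.75% → £2.17
Greeting card £4.63: other taxable items → 9.75% → £0.45
Dish soap £4.75: other taxable items → 9.75% → £0.46
Extension cord £23.59: other taxable items → 9.75% → £2.30
Tax on other taxable items = £2.17 + £0.45 + £0.46 + £2.30 = £5.38

£5.38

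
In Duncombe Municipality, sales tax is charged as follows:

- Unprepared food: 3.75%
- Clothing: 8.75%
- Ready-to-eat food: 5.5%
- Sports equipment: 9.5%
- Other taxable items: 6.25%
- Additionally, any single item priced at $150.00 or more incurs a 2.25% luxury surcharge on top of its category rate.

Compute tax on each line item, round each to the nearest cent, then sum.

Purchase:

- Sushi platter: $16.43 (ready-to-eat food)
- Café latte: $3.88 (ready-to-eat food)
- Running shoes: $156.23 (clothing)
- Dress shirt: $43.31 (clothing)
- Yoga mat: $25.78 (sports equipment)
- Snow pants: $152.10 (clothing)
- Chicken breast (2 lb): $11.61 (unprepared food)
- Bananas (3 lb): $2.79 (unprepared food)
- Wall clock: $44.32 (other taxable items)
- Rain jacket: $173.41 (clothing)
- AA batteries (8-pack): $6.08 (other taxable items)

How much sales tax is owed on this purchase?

$64.04

Sushi platter $16.43: ready-to-eat food → 5.5% → $0.90
Café latte $3.88: ready-to-eat food → 5.5% → $0.21
Running shoes $156.23: clothing → 8.75% + 2.25% surcharge = 11% → $17.19
Dress shirt $43.31: clothing → 8.75% → $3.79
Yoga mat $25.78: sports equipment → 9.5% → $2.45
Snow pants $152.10: clothing → 8.75% + 2.25% surcharge = 11% → $16.73
Chicken breast (2 lb) $11.61: unprepared food → 3.75% → $0.44
Bananas (3 lb) $2.79: unprepared food → 3.75% → $0.10
Wall clock $44.32: other taxable items → 6.25% → $2.77
Rain jacket $173.41: clothing → 8.75% + 2.25% surcharge = 11% → $19.08
AA batteries (8-pack) $6.08: other taxable items → 6.25% → $0.38
Total tax = $0.90 + $0.21 + $17.19 + $3.79 + $2.45 + $16.73 + $0.44 + $0.10 + $2.77 + $19.08 + $0.38 = $64.04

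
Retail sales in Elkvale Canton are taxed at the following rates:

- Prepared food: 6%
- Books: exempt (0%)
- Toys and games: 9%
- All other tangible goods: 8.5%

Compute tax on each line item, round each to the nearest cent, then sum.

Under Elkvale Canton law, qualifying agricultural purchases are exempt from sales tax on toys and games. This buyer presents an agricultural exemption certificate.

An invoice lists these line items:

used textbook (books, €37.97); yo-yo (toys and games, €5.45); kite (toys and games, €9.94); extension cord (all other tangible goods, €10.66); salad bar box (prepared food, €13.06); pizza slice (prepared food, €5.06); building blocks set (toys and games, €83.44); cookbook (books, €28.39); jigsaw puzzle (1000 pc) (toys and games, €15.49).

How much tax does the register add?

Used textbook €37.97: books → 0% → €0.00
Yo-yo €5.45: toys and games, buyer-exempt → 0% → €0.00
Kite €9.94: toys and games, buyer-exempt → 0% → €0.00
Extension cord €10.66: all other tangible goods → 8.5% → €0.91
Salad bar box €13.06: prepared food → 6% → €0.78
Pizza slice €5.06: prepared food → 6% → €0.30
Building blocks set €83.44: toys and games, buyer-exempt → 0% → €0.00
Cookbook €28.39: books → 0% → €0.00
Jigsaw puzzle (1000 pc) €15.49: toys and games, buyer-exempt → 0% → €0.00
Total tax = €0.91 + €0.78 + €0.30 = €1.99

€1.99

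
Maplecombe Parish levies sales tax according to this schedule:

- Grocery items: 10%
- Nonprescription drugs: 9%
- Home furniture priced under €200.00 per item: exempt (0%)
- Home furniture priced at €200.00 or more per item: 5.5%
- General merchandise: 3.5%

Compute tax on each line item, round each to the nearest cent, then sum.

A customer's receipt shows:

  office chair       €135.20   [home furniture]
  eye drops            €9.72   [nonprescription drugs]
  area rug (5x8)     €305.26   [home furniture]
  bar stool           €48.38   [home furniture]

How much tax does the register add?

Office chair €135.20: home furniture, under €200.00 → 0% → €0.00
Eye drops €9.72: nonprescription drugs → 9% → €0.87
Area rug (5x8) €305.26: home furniture, €200.00 or more → 5.5% → €16.79
Bar stool €48.38: home furniture, under €200.00 → 0% → €0.00
Total tax = €0.87 + €16.79 = €17.66

€17.66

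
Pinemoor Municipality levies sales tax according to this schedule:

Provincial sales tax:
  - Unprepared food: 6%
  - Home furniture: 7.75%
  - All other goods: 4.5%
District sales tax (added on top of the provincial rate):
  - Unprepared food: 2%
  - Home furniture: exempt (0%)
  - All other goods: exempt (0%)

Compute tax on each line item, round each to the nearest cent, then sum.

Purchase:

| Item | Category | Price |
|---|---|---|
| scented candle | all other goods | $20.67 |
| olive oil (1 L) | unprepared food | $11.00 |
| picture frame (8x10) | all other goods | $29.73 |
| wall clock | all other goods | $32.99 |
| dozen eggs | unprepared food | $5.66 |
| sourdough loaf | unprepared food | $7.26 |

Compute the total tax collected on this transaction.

$5.66

Scented candle $20.67: all other goods → 4.5% + 0% district = 4.5% → $0.93
Olive oil (1 L) $11.00: unprepared food → 6% + 2% district = 8% → $0.88
Picture frame (8x10) $29.73: all other goods → 4.5% + 0% district = 4.5% → $1.34
Wall clock $32.99: all other goods → 4.5% + 0% district = 4.5% → $1.48
Dozen eggs $5.66: unprepared food → 6% + 2% district = 8% → $0.45
Sourdough loaf $7.26: unprepared food → 6% + 2% district = 8% → $0.58
Total tax = $0.93 + $0.88 + $1.34 + $1.48 + $0.45 + $0.58 = $5.66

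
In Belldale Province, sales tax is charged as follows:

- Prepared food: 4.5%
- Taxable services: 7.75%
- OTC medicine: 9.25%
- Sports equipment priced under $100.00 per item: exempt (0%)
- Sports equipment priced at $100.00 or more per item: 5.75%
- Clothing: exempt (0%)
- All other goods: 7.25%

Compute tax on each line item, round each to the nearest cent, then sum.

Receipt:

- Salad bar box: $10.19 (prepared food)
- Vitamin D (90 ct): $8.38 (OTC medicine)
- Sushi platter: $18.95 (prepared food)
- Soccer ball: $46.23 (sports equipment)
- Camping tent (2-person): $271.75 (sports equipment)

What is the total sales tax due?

$17.72

Salad bar box $10.19: prepared food → 4.5% → $0.46
Vitamin D (90 ct) $8.38: OTC medicine → 9.25% → $0.78
Sushi platter $18.95: prepared food → 4.5% → $0.85
Soccer ball $46.23: sports equipment, under $100.00 → 0% → $0.00
Camping tent (2-person) $271.75: sports equipment, $100.00 or more → 5.75% → $15.63
Total tax = $0.46 + $0.78 + $0.85 + $15.63 = $17.72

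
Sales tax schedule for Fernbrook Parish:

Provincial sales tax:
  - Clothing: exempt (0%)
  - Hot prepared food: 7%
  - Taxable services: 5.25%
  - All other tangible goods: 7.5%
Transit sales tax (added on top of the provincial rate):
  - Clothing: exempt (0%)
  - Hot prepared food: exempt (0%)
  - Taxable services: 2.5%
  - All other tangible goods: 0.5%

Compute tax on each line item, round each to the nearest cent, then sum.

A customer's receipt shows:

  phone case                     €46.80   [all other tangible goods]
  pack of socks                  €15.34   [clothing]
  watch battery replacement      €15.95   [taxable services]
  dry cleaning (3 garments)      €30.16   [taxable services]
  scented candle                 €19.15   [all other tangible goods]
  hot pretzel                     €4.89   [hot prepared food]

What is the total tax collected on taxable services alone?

€3.58

Watch battery replacement €15.95: taxable services → 5.25% + 2.5% transit = 7.75% → €1.24
Dry cleaning (3 garments) €30.16: taxable services → 5.25% + 2.5% transit = 7.75% → €2.34
Tax on taxable services = €1.24 + €2.34 = €3.58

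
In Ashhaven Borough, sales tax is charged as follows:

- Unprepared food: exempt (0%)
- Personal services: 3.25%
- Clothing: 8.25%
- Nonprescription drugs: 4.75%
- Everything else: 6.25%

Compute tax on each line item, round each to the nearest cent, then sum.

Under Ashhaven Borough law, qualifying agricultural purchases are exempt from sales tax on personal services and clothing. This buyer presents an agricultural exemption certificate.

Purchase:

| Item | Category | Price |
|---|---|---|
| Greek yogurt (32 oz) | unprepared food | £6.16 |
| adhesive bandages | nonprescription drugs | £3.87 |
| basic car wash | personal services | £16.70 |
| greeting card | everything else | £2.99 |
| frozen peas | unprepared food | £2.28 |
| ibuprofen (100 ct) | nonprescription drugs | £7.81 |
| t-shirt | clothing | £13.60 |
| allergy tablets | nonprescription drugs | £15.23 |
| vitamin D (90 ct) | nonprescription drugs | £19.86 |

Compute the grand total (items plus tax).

Greek yogurt (32 oz) £6.16: unprepared food → 0% → £0.00
Adhesive bandages £3.87: nonprescription drugs → 4.75% → £0.18
Basic car wash £16.70: personal services, buyer-exempt → 0% → £0.00
Greeting card £2.99: everything else → 6.25% → £0.19
Frozen peas £2.28: unprepared food → 0% → £0.00
Ibuprofen (100 ct) £7.81: nonprescription drugs → 4.75% → £0.37
T-shirt £13.60: clothing, buyer-exempt → 0% → £0.00
Allergy tablets £15.23: nonprescription drugs → 4.75% → £0.72
Vitamin D (90 ct) £19.86: nonprescription drugs → 4.75% → £0.94
Subtotal = £88.50; tax = £2.40; total due = £90.90

£90.90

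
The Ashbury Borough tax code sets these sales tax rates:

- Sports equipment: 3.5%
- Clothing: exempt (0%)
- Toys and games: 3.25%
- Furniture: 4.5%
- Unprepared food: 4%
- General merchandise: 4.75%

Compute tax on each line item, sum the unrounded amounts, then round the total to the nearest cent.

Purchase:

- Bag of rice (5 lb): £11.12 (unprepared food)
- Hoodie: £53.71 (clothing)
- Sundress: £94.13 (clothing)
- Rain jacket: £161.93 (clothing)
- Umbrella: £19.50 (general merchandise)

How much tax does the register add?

£1.37

Bag of rice (5 lb) £11.12: unprepared food → 4% → £0.4448
Hoodie £53.71: clothing → 0% → £0.00
Sundress £94.13: clothing → 0% → £0.00
Rain jacket £161.93: clothing → 0% → £0.00
Umbrella £19.50: general merchandise → 4.75% → £0.92625
Unrounded tax sum = £1.37105 → £1.37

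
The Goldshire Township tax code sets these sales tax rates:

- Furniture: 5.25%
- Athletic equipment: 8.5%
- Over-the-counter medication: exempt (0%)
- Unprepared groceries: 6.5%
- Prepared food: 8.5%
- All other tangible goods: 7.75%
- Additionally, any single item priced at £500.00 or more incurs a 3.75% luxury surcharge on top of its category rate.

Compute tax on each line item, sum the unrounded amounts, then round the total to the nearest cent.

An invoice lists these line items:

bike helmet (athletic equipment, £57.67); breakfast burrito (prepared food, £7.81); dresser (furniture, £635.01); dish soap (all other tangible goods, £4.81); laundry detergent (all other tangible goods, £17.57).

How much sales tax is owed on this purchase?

Bike helmet £57.67: athletic equipment → 8.5% → £4.90195
Breakfast burrito £7.81: prepared food → 8.5% → £0.66385
Dresser £635.01: furniture → 5.25% + 3.75% surcharge = 9% → £57.1509
Dish soap £4.81: all other tangible goods → 7.75% → £0.372775
Laundry detergent £17.57: all other tangible goods → 7.75% → £1.361675
Unrounded tax sum = £64.45115 → £64.45

£64.45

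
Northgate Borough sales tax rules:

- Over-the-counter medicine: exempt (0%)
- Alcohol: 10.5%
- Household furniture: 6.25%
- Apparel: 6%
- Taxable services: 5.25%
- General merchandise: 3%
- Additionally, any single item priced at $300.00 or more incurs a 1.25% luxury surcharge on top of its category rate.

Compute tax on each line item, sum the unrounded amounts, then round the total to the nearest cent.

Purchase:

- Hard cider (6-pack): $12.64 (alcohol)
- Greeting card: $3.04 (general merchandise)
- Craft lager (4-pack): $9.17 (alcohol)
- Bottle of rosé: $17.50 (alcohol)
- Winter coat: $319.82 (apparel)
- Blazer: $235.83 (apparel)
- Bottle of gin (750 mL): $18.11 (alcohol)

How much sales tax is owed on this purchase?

Hard cider (6-pack) $12.64: alcohol → 10.5% → $1.3272
Greeting card $3.04: general merchandise → 3% → $0.0912
Craft lager (4-pack) $9.17: alcohol → 10.5% → $0.96285
Bottle of rosé $17.50: alcohol → 10.5% → $1.8375
Winter coat $319.82: apparel → 6% + 1.25% surcharge = 7.25% → $23.18695
Blazer $235.83: apparel → 6% → $14.1498
Bottle of gin (750 mL) $18.11: alcohol → 10.5% → $1.90155
Unrounded tax sum = $43.45705 → $43.46

$43.46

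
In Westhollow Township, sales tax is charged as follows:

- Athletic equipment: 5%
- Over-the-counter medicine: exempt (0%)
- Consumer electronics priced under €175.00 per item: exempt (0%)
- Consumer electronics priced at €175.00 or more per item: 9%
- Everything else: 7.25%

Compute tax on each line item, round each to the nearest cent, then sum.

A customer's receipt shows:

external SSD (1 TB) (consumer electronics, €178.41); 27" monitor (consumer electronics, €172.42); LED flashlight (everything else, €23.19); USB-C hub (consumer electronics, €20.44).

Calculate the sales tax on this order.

External SSD (1 TB) €178.41: consumer electronics, €175.00 or more → 9% → €16.06
27" monitor €172.42: consumer electronics, under €175.00 → 0% → €0.00
LED flashlight €23.19: everything else → 7.25% → €1.68
USB-C hub €20.44: consumer electronics, under €175.00 → 0% → €0.00
Total tax = €16.06 + €1.68 = €17.74

€17.74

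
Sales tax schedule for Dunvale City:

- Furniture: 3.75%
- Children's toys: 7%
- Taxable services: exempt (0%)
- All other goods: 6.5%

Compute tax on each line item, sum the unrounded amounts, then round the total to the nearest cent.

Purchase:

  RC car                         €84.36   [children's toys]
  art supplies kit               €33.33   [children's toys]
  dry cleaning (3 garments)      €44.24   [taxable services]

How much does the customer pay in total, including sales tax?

RC car €84.36: children's toys → 7% → €5.9052
Art supplies kit €33.33: children's toys → 7% → €2.3331
Dry cleaning (3 garments) €44.24: taxable services → 0% → €0.00
Subtotal = €161.93; unrounded tax = €8.2383 → €8.24; total due = €170.17

€170.17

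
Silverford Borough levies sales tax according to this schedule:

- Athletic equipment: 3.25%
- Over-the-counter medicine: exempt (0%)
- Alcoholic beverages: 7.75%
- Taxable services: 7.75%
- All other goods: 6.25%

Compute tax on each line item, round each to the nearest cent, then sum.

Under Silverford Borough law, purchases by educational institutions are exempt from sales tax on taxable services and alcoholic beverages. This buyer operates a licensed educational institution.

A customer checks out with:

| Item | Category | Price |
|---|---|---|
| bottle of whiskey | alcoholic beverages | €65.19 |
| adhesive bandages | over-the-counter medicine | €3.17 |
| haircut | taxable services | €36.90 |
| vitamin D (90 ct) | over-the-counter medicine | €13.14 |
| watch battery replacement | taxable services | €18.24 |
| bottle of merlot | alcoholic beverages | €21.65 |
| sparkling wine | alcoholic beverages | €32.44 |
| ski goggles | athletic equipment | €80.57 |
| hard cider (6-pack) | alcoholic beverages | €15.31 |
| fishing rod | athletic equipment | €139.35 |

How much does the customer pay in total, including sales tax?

Bottle of whiskey €65.19: alcoholic beverages, buyer-exempt → 0% → €0.00
Adhesive bandages €3.17: over-the-counter medicine → 0% → €0.00
Haircut €36.90: taxable services, buyer-exempt → 0% → €0.00
Vitamin D (90 ct) €13.14: over-the-counter medicine → 0% → €0.00
Watch battery replacement €18.24: taxable services, buyer-exempt → 0% → €0.00
Bottle of merlot €21.65: alcoholic beverages, buyer-exempt → 0% → €0.00
Sparkling wine €32.44: alcoholic beverages, buyer-exempt → 0% → €0.00
Ski goggles €80.57: athletic equipment → 3.25% → €2.62
Hard cider (6-pack) €15.31: alcoholic beverages, buyer-exempt → 0% → €0.00
Fishing rod €139.35: athletic equipment → 3.25% → €4.53
Subtotal = €425.96; tax = €7.15; total due = €433.11

€433.11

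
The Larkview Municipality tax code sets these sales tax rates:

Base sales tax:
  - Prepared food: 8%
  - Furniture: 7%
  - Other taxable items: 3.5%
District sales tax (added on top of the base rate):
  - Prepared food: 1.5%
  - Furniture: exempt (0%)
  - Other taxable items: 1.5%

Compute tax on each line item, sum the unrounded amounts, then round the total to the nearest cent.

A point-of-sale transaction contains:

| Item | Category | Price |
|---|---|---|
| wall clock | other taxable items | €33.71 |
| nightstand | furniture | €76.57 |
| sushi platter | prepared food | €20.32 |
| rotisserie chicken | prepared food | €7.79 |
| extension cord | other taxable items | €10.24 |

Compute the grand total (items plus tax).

€158.86

Wall clock €33.71: other taxable items → 3.5% + 1.5% district = 5% → €1.6855
Nightstand €76.57: furniture → 7% + 0% district = 7% → €5.3599
Sushi platter €20.32: prepared food → 8% + 1.5% district = 9.5% → €1.9304
Rotisserie chicken €7.79: prepared food → 8% + 1.5% district = 9.5% → €0.74005
Extension cord €10.24: other taxable items → 3.5% + 1.5% district = 5% → €0.512
Subtotal = €148.63; unrounded tax = €10.22785 → €10.23; total due = €158.86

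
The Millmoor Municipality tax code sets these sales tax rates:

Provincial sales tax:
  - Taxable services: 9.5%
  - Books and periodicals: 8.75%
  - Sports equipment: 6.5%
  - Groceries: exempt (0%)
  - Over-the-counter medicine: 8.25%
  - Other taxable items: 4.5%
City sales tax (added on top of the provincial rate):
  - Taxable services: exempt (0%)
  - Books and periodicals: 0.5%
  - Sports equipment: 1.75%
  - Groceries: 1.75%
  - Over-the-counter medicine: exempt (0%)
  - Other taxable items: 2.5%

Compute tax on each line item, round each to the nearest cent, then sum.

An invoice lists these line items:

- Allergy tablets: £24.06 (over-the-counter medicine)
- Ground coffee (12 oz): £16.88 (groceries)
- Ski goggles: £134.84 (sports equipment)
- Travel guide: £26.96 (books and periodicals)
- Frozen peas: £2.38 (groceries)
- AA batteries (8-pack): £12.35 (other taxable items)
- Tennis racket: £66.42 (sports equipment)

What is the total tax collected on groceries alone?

£0.34

Ground coffee (12 oz) £16.88: groceries → 0% + 1.75% city = 1.75% → £0.30
Frozen peas £2.38: groceries → 0% + 1.75% city = 1.75% → £0.04
Tax on groceries = £0.30 + £0.04 = £0.34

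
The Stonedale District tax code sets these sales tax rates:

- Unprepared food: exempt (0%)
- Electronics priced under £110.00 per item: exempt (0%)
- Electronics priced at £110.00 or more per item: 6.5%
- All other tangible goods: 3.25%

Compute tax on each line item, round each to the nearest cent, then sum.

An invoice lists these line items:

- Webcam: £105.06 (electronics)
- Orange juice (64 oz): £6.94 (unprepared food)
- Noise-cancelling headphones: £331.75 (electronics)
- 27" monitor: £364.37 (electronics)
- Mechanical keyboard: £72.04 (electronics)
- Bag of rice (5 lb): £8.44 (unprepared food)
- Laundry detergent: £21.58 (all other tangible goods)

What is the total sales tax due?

£45.94

Webcam £105.06: electronics, under £110.00 → 0% → £0.00
Orange juice (64 oz) £6.94: unprepared food → 0% → £0.00
Noise-cancelling headphones £331.75: electronics, £110.00 or more → 6.5% → £21.56
27" monitor £364.37: electronics, £110.00 or more → 6.5% → £23.68
Mechanical keyboard £72.04: electronics, under £110.00 → 0% → £0.00
Bag of rice (5 lb) £8.44: unprepared food → 0% → £0.00
Laundry detergent £21.58: all other tangible goods → 3.25% → £0.70
Total tax = £21.56 + £23.68 + £0.70 = £45.94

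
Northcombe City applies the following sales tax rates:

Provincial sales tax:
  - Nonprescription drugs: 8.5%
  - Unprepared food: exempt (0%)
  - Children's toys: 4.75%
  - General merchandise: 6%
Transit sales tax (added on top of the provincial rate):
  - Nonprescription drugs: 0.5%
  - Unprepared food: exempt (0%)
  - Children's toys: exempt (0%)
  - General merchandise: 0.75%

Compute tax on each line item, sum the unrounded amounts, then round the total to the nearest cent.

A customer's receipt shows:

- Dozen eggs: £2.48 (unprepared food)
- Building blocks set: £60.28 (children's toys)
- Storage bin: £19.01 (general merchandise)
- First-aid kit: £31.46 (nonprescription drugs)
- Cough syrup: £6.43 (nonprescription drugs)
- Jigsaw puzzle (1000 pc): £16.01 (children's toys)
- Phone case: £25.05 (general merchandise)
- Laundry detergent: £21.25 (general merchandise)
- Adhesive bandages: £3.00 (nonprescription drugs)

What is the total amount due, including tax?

£196.68

Dozen eggs £2.48: unprepared food → 0% + 0% transit = 0% → £0.00
Building blocks set £60.28: children's toys → 4.75% + 0% transit = 4.75% → £2.8633
Storage bin £19.01: general merchandise → 6% + 0.75% transit = 6.75% → £1.283175
First-aid kit £31.46: nonprescription drugs → 8.5% + 0.5% transit = 9% → £2.8314
Cough syrup £6.43: nonprescription drugs → 8.5% + 0.5% transit = 9% → £0.5787
Jigsaw puzzle (1000 pc) £16.01: children's toys → 4.75% + 0% transit = 4.75% → £0.760475
Phone case £25.05: general merchandise → 6% + 0.75% transit = 6.75% → £1.690875
Laundry detergent £21.25: general merchandise → 6% + 0.75% transit = 6.75% → £1.434375
Adhesive bandages £3.00: nonprescription drugs → 8.5% + 0.5% transit = 9% → £0.27
Subtotal = £184.97; unrounded tax = £11.7123 → £11.71; total due = £196.68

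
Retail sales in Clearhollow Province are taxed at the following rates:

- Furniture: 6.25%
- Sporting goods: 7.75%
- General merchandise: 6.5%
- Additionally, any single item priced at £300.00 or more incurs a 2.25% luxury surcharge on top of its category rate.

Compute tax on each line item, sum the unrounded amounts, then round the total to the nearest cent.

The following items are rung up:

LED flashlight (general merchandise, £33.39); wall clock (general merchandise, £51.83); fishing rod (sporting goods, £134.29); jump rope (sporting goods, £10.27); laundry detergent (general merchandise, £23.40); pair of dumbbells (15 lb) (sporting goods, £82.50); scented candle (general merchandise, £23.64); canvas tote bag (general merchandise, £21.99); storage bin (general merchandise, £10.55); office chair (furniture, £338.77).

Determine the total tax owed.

£57.10

LED flashlight £33.39: general merchandise → 6.5% → £2.17035
Wall clock £51.83: general merchandise → 6.5% → £3.36895
Fishing rod £134.29: sporting goods → 7.75% → £10.407475
Jump rope £10.27: sporting goods → 7.75% → £0.795925
Laundry detergent £23.40: general merchandise → 6.5% → £1.521
Pair of dumbbells (15 lb) £82.50: sporting goods → 7.75% → £6.39375
Scented candle £23.64: general merchandise → 6.5% → £1.5366
Canvas tote bag £21.99: general merchandise → 6.5% → £1.42935
Storage bin £10.55: general merchandise → 6.5% → £0.68575
Office chair £338.77: furniture → 6.25% + 2.25% surcharge = 8.5% → £28.79545
Unrounded tax sum = £57.1046 → £57.10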